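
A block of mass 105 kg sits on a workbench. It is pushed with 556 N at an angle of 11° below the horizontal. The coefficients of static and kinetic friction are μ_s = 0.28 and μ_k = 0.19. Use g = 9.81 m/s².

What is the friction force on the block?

f ≈ 216 N

Vertical equilibrium gives N = m g + P sin α = 1136 N.
The horizontal driving force is P cos α = 545.8 N, so equilibrium needs friction f = 545.8 N.
μ_s N = 0.28 × 1136 = 318.1 N.
545.8 > 318.1 N → the block slides; f = μ_k N = 0.19×1136 = 216 N.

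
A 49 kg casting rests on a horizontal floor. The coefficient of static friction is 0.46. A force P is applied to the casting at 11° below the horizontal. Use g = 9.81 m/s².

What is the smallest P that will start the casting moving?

P ≈ 247 N

N = m g + P sin α (the push presses the casting into the horizontal floor).
At impending slip, P cos α = μ_s N = μ_s (m g + P sin α).
Solving: P (cos α − μ_s sin α) = μ_s m g → P = 0.46×481/(cos 11° − 0.46 sin 11°) = 221/0.8939 = 247 N.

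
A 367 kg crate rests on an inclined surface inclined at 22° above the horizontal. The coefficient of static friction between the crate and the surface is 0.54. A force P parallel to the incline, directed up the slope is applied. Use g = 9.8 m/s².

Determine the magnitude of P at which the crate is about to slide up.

P ≈ 3150 N

At impending motion up the slope, friction acts down-slope at its limit: f = μ_s N.
P is parallel to the surface, so N = m g cos θ = 3330 N.
Along the incline: P = m g sin θ + μ_s N = 1350 + 0.54×3330 = 3150 N.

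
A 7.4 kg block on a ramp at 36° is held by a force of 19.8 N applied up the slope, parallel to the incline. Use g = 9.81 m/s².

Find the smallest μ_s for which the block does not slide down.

N = m g cos θ = 58.73 N.
Friction must make up the shortfall along the incline: f = m g sin θ − P = 42.67 − 19.8 = 22.87 N.
At the threshold f = μ_s N, so μ_s,min = 22.87/58.73 = 0.389.

μ_s,min ≈ 0.389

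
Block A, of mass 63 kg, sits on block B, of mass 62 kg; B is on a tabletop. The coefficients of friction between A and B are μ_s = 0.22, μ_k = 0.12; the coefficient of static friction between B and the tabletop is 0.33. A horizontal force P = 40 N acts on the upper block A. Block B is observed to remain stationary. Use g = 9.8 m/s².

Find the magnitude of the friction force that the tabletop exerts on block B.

f ≈ 40 N

Between the blocks, N₁ = m_A g = 617.4 N.
Maximum static friction on A from B: μ_s N₁ = 0.22×617.4 = 135.8 N.
Since P = 40 N ≤ 135.8 N, A does not slip on B; friction on A equals P = 40 N.
By Newton's third law B feels 40 N forward from A. With B stationary, the floor's static friction on B balances it: f₂ = 40 N (well within μ_s(m_A+m_B)g = 404.2 N).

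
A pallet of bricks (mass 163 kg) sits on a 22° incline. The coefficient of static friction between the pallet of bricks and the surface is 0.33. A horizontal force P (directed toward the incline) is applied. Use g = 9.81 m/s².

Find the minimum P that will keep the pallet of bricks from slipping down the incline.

The pallet of bricks tends to slide down (tan θ > μ_s), so at the point of impending slip friction acts up-slope at its limit: f = μ_s N.
Perpendicular to the incline: N = m g cos θ + P sin θ.
Along the incline: P cos θ + μ_s N = m g sin θ, i.e. P cos θ + μ_s (m g cos θ + P sin θ) = m g sin θ.
Solving, P (cos θ + μ_s sin θ) = m g (sin θ − μ_s cos θ), so P = 1600×0.06864/1.051 = 104 N.

P_min ≈ 104 N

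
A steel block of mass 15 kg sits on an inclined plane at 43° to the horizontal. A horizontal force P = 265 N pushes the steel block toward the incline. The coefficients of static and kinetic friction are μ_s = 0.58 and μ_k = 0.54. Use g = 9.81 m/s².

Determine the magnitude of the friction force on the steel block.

f ≈ 93.5 N (down the incline)

The horizontal push has a component P sin θ into the surface, so N = m g cos θ + P sin θ = 107.6 + 180.7 = 288.3 N.
Along the incline, the net driving force (taking up-slope positive) is P cos θ − m g sin θ = 193.8 − 100.4 = 93.45 N, so equilibrium requires friction f = -93.45 N (down-slope).
The limit of static friction is μ_s N = 167.2 N.
|f_req| = 93.45 ≤ 167.2 N → the steel block is in equilibrium; friction equals the required value.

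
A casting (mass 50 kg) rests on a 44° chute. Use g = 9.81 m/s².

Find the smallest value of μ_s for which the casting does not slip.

At the slip threshold m g sin θ = μ_s m g cos θ, so μ_s,min = tan θ.
μ_s,min = tan 44° = 0.966.

μ_s,min ≈ 0.966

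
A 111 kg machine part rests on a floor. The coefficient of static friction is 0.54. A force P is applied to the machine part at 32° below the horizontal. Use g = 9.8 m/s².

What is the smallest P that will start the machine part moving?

N = m g + P sin α (the push presses the machine part into the floor).
At impending slip, P cos α = μ_s N = μ_s (m g + P sin α).
Solving: P (cos α − μ_s sin α) = μ_s m g → P = 0.54×1090/(cos 32° − 0.54 sin 32°) = 587/0.5619 = 1050 N.

P ≈ 1050 N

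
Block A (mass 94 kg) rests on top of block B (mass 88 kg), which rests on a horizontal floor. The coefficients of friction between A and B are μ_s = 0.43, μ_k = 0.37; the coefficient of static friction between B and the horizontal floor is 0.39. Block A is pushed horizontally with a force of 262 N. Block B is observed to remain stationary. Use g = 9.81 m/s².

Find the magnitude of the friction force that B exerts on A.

f ≈ 262 N

Normal force at the A–B interface: N₁ = m_A g = 922.1 N.
Maximum static friction on A from B: μ_s N₁ = 0.43×922.1 = 396.5 N.
Since P = 262 N ≤ 396.5 N, A does not slip on B; friction on A equals P = 262 N.
By Newton's third law B feels 262 N forward from A. With B stationary, the floor's static friction on B balances it: f₂ = 262 N (well within μ_s(m_A+m_B)g = 696.3 N).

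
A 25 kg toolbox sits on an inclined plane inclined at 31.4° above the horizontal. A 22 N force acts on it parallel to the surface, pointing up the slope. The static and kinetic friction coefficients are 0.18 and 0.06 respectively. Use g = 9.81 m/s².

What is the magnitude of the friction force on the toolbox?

f ≈ 12.6 N (up the incline)

Normal force: N = m g cos θ = 25 × 9.81 × cos 31.4° = 209.3 N.
Parallel to the incline, ΣF = 0 gives f = m g sin θ − P = 127.8 − 22 = 105.8 N (up-slope positive).
The static-friction ceiling is μ_s N = 0.18 × 209.3 = 37.68 N.
|105.8| exceeds 37.68 N, so the toolbox slips down-slope; friction is kinetic, f = μ_k N = 0.06×209.3 = 12.6 N.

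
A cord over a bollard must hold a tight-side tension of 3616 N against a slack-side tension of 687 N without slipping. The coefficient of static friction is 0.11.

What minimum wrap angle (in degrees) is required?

β_min ≈ 865°

T₂/T₁ = e^{μβ} → β = ln(T₂/T₁)/μ.
β = ln(3616/687)/0.11 = 1.661/0.11 = 15.1 rad.
In degrees: β = 15.1 × 180/π = 865°.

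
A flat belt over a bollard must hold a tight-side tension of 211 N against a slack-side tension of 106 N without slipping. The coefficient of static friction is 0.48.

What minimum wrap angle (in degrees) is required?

T₂/T₁ = e^{μβ} → β = ln(T₂/T₁)/μ.
β = ln(211/106)/0.48 = 0.6884/0.48 = 1.434 rad.
In degrees: β = 1.434 × 180/π = 82.2°.

β_min ≈ 82.2°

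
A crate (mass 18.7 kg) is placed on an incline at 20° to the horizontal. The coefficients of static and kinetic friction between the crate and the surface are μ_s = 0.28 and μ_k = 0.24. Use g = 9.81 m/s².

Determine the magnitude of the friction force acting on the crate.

f ≈ 41.4 N (up the incline)

Perpendicular to the surface, N = m g cos θ = 18.7·9.81·cos 20° = 172.4 N.
For equilibrium along the incline, friction must balance the weight component: f = m g sin θ = 62.74 N up the slope.
Static friction can supply at most μ_s N = 48.27 N.
|62.74| exceeds 48.27 N, so the crate slips down-slope; friction is kinetic, f = μ_k N = 0.24×172.4 = 41.4 N.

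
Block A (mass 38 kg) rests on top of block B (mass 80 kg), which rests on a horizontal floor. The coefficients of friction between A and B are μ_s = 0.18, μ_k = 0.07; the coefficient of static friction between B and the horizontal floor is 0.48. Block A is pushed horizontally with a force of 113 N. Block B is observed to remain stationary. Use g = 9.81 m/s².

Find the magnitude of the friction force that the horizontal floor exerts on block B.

f ≈ 26.1 N

Between the blocks, N₁ = m_A g = 372.8 N.
So the A–B interface can sustain at most μ_s N₁ = 67.1 N of static friction.
P = 113 N exceeds that limit, so A slips over B and the interface friction becomes kinetic: f₁ = μ_k N₁ = 0.07×372.8 = 26.1 N.
B experiences an equal 26.1 N forward from A (third law). B is in equilibrium, so the floor supplies f₂ = 26.1 N of static friction (limit μ_s(m_A+m_B)g = 555.6 N, not exceeded).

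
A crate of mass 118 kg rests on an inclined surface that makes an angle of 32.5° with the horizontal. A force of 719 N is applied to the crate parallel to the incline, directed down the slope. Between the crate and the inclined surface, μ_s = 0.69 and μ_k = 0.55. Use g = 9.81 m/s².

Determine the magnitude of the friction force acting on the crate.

f ≈ 537 N (up the incline)

Normal force: N = m g cos θ = 118 × 9.81 × cos 32.5° = 976.3 N.
The friction needed for equilibrium is m g sin θ + P = 622 + 719 = 1341 N, measured positive up-slope.
The static-friction ceiling is μ_s N = 0.69 × 976.3 = 673.6 N.
Since |1341| > 673.6 N, static friction cannot hold it; the crate slides down the incline and kinetic friction applies: f = μ_k N = 0.55 × 976.3 = 537 N.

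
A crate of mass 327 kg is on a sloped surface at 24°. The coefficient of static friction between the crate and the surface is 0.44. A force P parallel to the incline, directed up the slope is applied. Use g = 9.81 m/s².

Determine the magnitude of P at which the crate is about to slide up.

At impending motion up the slope, friction acts down-slope at its limit: f = μ_s N.
P is parallel to the surface, so N = m g cos θ = 2930 N.
Along the incline: P = m g sin θ + μ_s N = 1300 + 0.44×2930 = 2590 N.

P ≈ 2590 N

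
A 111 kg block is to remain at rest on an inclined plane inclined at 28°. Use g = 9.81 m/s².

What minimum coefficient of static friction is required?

At the slip threshold m g sin θ = μ_s m g cos θ, so μ_s,min = tan θ.
μ_s,min = tan 28° = 0.532.

μ_s,min ≈ 0.532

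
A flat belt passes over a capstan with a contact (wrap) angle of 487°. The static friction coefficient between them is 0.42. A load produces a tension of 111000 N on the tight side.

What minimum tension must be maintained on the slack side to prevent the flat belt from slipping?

T_min ≈ 3130 N

Capstan equation at impending slip: T_tight/T_slack = e^{μβ}.
β = 487° = 8.5 rad; e^{μβ} = e^{0.42×8.5} = 35.51.
T_slack = T_tight / e^{μβ} = 111000 / 35.51 = 3130 N.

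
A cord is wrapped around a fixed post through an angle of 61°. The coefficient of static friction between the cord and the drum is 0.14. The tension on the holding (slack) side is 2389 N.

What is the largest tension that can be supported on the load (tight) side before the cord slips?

T_max ≈ 2770 N

At impending slip the capstan equation gives T₂/T₁ = e^{μβ} with β in radians.
β = 61° × π/180 = 1.065 rad.
e^{μβ} = e^{0.14×1.065} = 1.161.
T₂ = T₁ · e^{μβ} = 2389 × 1.161 = 2770 N.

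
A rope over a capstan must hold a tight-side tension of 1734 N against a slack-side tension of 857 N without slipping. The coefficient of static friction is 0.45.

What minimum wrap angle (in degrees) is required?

T₂/T₁ = e^{μβ} → β = ln(T₂/T₁)/μ.
β = ln(1734/857)/0.45 = 0.7047/0.45 = 1.566 rad.
In degrees: β = 1.566 × 180/π = 89.7°.

β_min ≈ 89.7°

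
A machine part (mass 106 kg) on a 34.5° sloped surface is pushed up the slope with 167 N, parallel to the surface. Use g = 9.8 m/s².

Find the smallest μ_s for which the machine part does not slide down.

μ_s,min ≈ 0.492

N = m g cos θ = 856.1 N.
Friction must make up the shortfall along the incline: f = m g sin θ − P = 588.4 − 167 = 421.4 N.
At the threshold f = μ_s N, so μ_s,min = 421.4/856.1 = 0.492.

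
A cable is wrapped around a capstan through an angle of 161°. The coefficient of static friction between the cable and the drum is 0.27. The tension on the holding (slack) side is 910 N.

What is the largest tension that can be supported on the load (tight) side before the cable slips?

At impending slip the capstan equation gives T₂/T₁ = e^{μβ} with β in radians.
β = 161° × π/180 = 2.81 rad.
e^{μβ} = e^{0.27×2.81} = 2.135.
T₂ = T₁ · e^{μβ} = 910 × 2.135 = 1940 N.

T_max ≈ 1940 N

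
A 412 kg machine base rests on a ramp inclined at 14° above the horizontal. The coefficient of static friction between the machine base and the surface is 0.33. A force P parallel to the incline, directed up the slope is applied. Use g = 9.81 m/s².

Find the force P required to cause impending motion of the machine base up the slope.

At impending motion up the slope, friction acts down-slope at its limit: f = μ_s N.
P is parallel to the surface, so N = m g cos θ = 3920 N.
Along the incline: P = m g sin θ + μ_s N = 978 + 0.33×3920 = 2270 N.

P ≈ 2270 N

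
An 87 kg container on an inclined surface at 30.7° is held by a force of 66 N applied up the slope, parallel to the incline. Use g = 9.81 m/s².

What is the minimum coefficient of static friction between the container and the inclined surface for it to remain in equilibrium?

N = m g cos θ = 733.9 N.
Friction must make up the shortfall along the incline: f = m g sin θ − P = 435.7 − 66 = 369.7 N.
At the threshold f = μ_s N, so μ_s,min = 369.7/733.9 = 0.504.

μ_s,min ≈ 0.504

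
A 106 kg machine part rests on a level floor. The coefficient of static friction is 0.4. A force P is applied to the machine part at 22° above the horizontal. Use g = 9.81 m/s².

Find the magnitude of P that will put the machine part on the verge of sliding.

P ≈ 386 N

N = m g − P sin α (the pull lifts the machine part).
At impending slip, P cos α = μ_s N = μ_s (m g − P sin α).
Solving: P (cos α + μ_s sin α) = μ_s m g → P = 0.4×1040/(cos 22° + 0.4 sin 22°) = 416/1.077 = 386 N.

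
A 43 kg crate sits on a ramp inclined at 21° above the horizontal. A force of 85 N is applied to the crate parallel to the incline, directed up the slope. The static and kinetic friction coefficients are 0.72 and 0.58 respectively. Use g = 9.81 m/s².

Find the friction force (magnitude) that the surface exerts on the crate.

The normal reaction is N = m g cos θ = 393.8 N.
For equilibrium along the incline the friction force must supply f = m g sin θ − P = 151.2 − 85 = 66.17 N (positive meaning up-slope).
Maximum static friction available: μ_s N = 0.72 × 393.8 = 283.5 N.
Since |66.17| ≤ 283.5 N, static friction is sufficient; f equals the required value, not μ_s N.

f ≈ 66.2 N (up the incline)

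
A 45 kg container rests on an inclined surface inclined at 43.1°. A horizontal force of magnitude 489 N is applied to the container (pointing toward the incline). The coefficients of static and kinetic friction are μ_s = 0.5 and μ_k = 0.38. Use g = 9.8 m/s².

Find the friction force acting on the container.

f ≈ 55.7 N (down the incline)

Normal direction: N = m g cos θ + P sin θ = 656.1 N.
Along the incline, the net driving force (taking up-slope positive) is P cos θ − m g sin θ = 357 − 301.3 = 55.73 N, so equilibrium requires friction f = -55.73 N (down-slope).
Maximum static friction: μ_s N = 0.5 × 656.1 = 328.1 N.
|f_req| = 55.73 ≤ 328.1 N → the container is in equilibrium; friction equals the required value.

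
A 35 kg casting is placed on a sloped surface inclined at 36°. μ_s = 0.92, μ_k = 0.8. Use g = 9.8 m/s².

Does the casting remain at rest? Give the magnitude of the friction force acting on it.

N = m g cos θ = 277 N.
Down-slope weight component: m g sin θ = 202 N.
μ_s N = 255 N.
202 ≤ 255 N, so it stays put; friction = 202 N.

f ≈ 202 N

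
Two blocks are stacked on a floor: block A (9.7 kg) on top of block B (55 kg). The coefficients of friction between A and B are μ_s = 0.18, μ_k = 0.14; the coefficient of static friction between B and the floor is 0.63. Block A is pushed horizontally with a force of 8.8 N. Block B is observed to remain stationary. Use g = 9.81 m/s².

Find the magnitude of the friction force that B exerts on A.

f ≈ 8.8 N

Normal force at the A–B interface: N₁ = m_A g = 95.16 N.
Maximum static friction on A from B: μ_s N₁ = 0.18×95.16 = 17.13 N.
P = 8.8 N is within that limit, so A and B move together (both at rest); the A–B friction is simply f₁ = P = 8.8 N.
By Newton's third law B feels 8.8 N forward from A. With B stationary, the floor's static friction on B balances it: f₂ = 8.8 N (well within μ_s(m_A+m_B)g = 399.9 N).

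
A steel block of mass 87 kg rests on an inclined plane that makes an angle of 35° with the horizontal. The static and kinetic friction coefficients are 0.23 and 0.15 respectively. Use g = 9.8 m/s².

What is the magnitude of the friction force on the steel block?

Normal force: N = m g cos θ = 87 × 9.8 × cos 35° = 698.4 N.
For equilibrium along the incline, friction must balance the weight component: f = m g sin θ = 489 N up the slope.
Maximum static friction available: μ_s N = 0.23 × 698.4 = 160.6 N.
Since |489| > 160.6 N, static friction cannot hold it; the steel block slides down the incline and kinetic friction applies: f = μ_k N = 0.15 × 698.4 = 105 N.

f ≈ 105 N (up the incline)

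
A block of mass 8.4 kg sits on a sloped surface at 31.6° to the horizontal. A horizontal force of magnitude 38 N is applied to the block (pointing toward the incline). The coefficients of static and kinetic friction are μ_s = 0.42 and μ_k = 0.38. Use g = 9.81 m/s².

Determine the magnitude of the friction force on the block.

f ≈ 10.8 N (up the incline)

Normal direction: N = m g cos θ + P sin θ = 90.1 N.
Parallel to the incline: P cos θ − m g sin θ = 32.37 − 43.18 = -10.81 N; the friction needed to balance this is 10.81 N acting up the slope.
The limit of static friction is μ_s N = 37.84 N.
|f_req| = 10.81 ≤ 37.84 N → the block is in equilibrium; friction equals the required value.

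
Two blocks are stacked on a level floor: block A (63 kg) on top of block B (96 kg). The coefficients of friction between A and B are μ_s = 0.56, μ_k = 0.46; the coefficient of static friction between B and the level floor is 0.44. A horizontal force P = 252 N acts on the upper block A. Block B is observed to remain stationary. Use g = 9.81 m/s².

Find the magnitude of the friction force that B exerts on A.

f ≈ 252 N

Normal force at the A–B interface: N₁ = m_A g = 618 N.
So the A–B interface can sustain at most μ_s N₁ = 346.1 N of static friction.
Since P = 252 N ≤ 346.1 N, A does not slip on B; friction on A equals P = 252 N.
B experiences an equal 252 N forward from A (third law). B is in equilibrium, so the floor supplies f₂ = 252 N of static friction (limit μ_s(m_A+m_B)g = 686.3 N, not exceeded).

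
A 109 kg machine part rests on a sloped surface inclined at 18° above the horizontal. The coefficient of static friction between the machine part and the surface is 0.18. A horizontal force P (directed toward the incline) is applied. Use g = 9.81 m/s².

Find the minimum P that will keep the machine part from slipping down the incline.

P_min ≈ 146 N

The machine part tends to slide down (tan θ > μ_s), so at the point of impending slip friction acts up-slope at its limit: f = μ_s N.
Perpendicular to the incline: N = m g cos θ + P sin θ.
Along the incline: P cos θ + μ_s N = m g sin θ, i.e. P cos θ + μ_s (m g cos θ + P sin θ) = m g sin θ.
Solving, P (cos θ + μ_s sin θ) = m g (sin θ − μ_s cos θ), so P = 1070×0.1378/1.007 = 146 N.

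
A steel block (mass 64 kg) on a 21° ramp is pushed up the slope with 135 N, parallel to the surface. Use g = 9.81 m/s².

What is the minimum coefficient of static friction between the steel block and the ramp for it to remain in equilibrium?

μ_s,min ≈ 0.154

N = m g cos θ = 586.1 N.
Friction must make up the shortfall along the incline: f = m g sin θ − P = 225 − 135 = 90 N.
At the threshold f = μ_s N, so μ_s,min = 90/586.1 = 0.154.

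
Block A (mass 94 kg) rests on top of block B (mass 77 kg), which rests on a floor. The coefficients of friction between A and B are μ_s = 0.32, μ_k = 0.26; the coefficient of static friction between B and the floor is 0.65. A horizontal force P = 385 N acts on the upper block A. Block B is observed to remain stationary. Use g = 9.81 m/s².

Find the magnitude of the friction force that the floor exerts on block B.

The normal force B exerts on A is simply A's weight, N₁ = 922.1 N.
So the A–B interface can sustain at most μ_s N₁ = 295.1 N of static friction.
Since P = 385 N > 295.1 N, A slides on B; the A–B friction is kinetic: f₁ = μ_k N₁ = 0.26×922.1 = 240 N.
By Newton's third law B feels 240 N forward from A. With B stationary, the floor's static friction on B balances it: f₂ = 240 N (well within μ_s(m_A+m_B)g = 1090 N).

f ≈ 240 N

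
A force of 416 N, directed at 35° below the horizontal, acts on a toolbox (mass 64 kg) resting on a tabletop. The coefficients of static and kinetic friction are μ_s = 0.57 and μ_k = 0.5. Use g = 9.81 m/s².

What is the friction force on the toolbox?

The vertical component of P adds to the normal force: N = m g + P sin α = 627.8 + 238.6 = 866.4 N.
The horizontal driving force is P cos α = 340.8 N, so equilibrium needs friction f = 340.8 N.
μ_s N = 0.57 × 866.4 = 493.9 N.
340.8 ≤ 493.9 N → static; friction equals the required 341 N.

f ≈ 341 N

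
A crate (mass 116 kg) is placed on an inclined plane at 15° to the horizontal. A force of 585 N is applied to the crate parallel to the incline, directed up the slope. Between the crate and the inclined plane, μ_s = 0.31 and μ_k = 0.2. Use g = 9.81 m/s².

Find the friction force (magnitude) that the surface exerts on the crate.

f ≈ 290 N (down the incline)

Perpendicular to the surface, N = m g cos θ = 116·9.81·cos 15° = 1099 N.
The friction needed for equilibrium is m g sin θ − P = 294.5 − 585 = -290.5 N, measured positive up-slope.
The static-friction ceiling is μ_s N = 0.31 × 1099 = 340.7 N.
Since |-290.5| ≤ 340.7 N, no slip — friction simply equals what equilibrium demands.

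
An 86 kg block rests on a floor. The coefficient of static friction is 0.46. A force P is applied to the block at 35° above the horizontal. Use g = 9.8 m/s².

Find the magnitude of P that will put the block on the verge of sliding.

P ≈ 358 N

N = m g − P sin α (the pull lifts the block).
At impending slip, P cos α = μ_s N = μ_s (m g − P sin α).
Solving: P (cos α + μ_s sin α) = μ_s m g → P = 0.46×843/(cos 35° + 0.46 sin 35°) = 388/1.083 = 358 N.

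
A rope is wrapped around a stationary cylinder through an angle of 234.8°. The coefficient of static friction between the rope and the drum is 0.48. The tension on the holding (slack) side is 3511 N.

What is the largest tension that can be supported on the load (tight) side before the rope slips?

At impending slip the capstan equation gives T₂/T₁ = e^{μβ} with β in radians.
β = 234.8° × π/180 = 4.098 rad.
e^{μβ} = e^{0.48×4.098} = 7.15.
T₂ = T₁ · e^{μβ} = 3511 × 7.15 = 25100 N.

T_max ≈ 25100 N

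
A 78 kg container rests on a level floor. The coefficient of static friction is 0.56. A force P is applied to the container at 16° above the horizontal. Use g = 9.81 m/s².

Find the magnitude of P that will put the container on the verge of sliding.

N = m g − P sin α (the pull lifts the container).
At impending slip, P cos α = μ_s N = μ_s (m g − P sin α).
Solving: P (cos α + μ_s sin α) = μ_s m g → P = 0.56×765/(cos 16° + 0.56 sin 16°) = 429/1.116 = 384 N.

P ≈ 384 N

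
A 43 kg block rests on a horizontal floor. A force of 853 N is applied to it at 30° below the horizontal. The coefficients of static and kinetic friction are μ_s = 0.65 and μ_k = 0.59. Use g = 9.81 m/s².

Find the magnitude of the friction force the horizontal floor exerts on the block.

f ≈ 501 N

N = m g + P sin α = 421.8 + 853×sin 30° = 848.3 N.
Horizontally, friction must balance P cos α = 738.7 N.
μ_s N = 0.65 × 848.3 = 551.4 N.
738.7 > 551.4 N → the block slides; f = μ_k N = 0.59×848.3 = 501 N.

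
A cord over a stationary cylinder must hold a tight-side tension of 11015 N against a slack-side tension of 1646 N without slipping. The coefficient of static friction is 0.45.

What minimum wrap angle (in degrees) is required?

β_min ≈ 242°

T₂/T₁ = e^{μβ} → β = ln(T₂/T₁)/μ.
β = ln(11015/1646)/0.45 = 1.901/0.45 = 4.224 rad.
In degrees: β = 4.224 × 180/π = 242°.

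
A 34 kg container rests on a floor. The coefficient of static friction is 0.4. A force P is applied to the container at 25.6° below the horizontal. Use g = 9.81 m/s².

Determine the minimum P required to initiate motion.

P ≈ 183 N

N = m g + P sin α (the push presses the container into the floor).
At impending slip, P cos α = μ_s N = μ_s (m g + P sin α).
Solving: P (cos α − μ_s sin α) = μ_s m g → P = 0.4×334/(cos 25.6° − 0.4 sin 25.6°) = 133/0.729 = 183 N.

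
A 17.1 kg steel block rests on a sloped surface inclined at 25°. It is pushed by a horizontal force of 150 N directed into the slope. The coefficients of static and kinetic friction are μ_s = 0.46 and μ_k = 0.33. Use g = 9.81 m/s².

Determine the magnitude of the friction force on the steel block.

Resolve perpendicular to the incline: N = m g cos θ + P sin θ = 17.1×9.81×cos 25° + 150×sin 25° = 215.4 N.
Along the incline, the net driving force (taking up-slope positive) is P cos θ − m g sin θ = 135.9 − 70.89 = 65.05 N, so equilibrium requires friction f = -65.05 N (down-slope).
Maximum static friction: μ_s N = 0.46 × 215.4 = 99.1 N.
Since 65.05 N is within the 99.1 N limit, the steel block stays put and friction is exactly 65.1 N.

f ≈ 65.1 N (down the incline)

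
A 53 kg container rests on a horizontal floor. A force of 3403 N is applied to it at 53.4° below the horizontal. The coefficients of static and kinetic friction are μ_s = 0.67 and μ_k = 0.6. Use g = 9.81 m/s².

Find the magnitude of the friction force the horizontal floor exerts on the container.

f ≈ 2030 N

The vertical component of P adds to the normal force: N = m g + P sin α = 519.9 + 2732 = 3252 N.
The horizontal driving force is P cos α = 2029 N, so equilibrium needs friction f = 2029 N.
The static-friction limit is μ_s N = 2179 N.
Since 2029 N does not exceed the limit, the container stays at rest and f = 2030 N.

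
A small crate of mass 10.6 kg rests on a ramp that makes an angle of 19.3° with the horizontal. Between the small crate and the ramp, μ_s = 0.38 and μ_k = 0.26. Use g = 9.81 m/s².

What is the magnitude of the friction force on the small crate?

f ≈ 34.4 N (up the incline)

Perpendicular to the surface, N = m g cos θ = 10.6·9.81·cos 19.3° = 98.14 N.
For equilibrium along the incline, friction must balance the weight component: f = m g sin θ = 34.37 N up the slope.
The static-friction ceiling is μ_s N = 0.38 × 98.14 = 37.29 N.
Since |34.37| ≤ 37.29 N, no slip — friction simply equals what equilibrium demands.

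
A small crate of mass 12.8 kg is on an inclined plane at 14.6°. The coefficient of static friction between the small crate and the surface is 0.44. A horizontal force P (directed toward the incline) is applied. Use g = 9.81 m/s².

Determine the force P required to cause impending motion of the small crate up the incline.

At impending motion up the slope, friction acts down-slope at its limit: f = μ_s N.
Perpendicular to the incline: N = m g cos θ + P sin θ.
Along the incline: P cos θ = m g sin θ + μ_s N = m g sin θ + μ_s (m g cos θ + P sin θ).
Solving, P (cos θ − μ_s sin θ) = m g (sin θ + μ_s cos θ), so P = 12.8×9.81×(sin 14.6° + 0.44 cos 14.6°)/(cos 14.6° − 0.44 sin 14.6°) = 126×0.6779/0.8568 = 99.3 N.

P ≈ 99.3 N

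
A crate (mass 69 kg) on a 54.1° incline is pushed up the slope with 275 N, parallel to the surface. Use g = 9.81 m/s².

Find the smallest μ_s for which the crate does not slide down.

μ_s,min ≈ 0.689

N = m g cos θ = 396.9 N.
Friction must make up the shortfall along the incline: f = m g sin θ − P = 548.3 − 275 = 273.3 N.
At the threshold f = μ_s N, so μ_s,min = 273.3/396.9 = 0.689.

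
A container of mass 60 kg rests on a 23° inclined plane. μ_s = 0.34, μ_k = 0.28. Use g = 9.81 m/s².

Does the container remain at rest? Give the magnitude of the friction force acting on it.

N = m g cos θ = 542 N.
Down-slope weight component: m g sin θ = 230 N.
μ_s N = 184 N.
230 > 184 N, so it slides; kinetic friction f = μ_k N = 0.28×542 = 152 N.

f ≈ 152 N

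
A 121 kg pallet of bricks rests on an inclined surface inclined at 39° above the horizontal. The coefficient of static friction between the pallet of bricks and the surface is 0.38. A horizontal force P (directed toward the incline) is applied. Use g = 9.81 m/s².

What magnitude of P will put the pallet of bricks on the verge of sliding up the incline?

At impending motion up the slope, friction acts down-slope at its limit: f = μ_s N.
Perpendicular to the incline: N = m g cos θ + P sin θ.
Along the incline: P cos θ = m g sin θ + μ_s N = m g sin θ + μ_s (m g cos θ + P sin θ).
Solving, P (cos θ − μ_s sin θ) = m g (sin θ + μ_s cos θ), so P = 121×9.81×(sin 39° + 0.38 cos 39°)/(cos 39° − 0.38 sin 39°) = 1190×0.9246/0.538 = 2040 N.

P ≈ 2040 N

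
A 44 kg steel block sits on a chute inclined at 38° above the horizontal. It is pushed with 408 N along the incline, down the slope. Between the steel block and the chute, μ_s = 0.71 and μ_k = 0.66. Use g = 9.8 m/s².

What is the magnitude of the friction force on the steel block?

f ≈ 224 N (up the incline)

Perpendicular to the surface, N = m g cos θ = 44·9.8·cos 38° = 339.8 N.
For equilibrium along the incline the friction force must supply f = m g sin θ + P = 265.5 + 408 = 673.5 N (positive meaning up-slope).
The static-friction ceiling is μ_s N = 0.71 × 339.8 = 241.3 N.
Since |673.5| > 241.3 N, static friction cannot hold it; the steel block slides down the incline and kinetic friction applies: f = μ_k N = 0.66 × 339.8 = 224 N.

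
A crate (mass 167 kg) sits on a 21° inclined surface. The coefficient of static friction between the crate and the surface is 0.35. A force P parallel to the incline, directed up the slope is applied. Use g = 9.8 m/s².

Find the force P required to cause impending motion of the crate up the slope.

P ≈ 1120 N

At impending motion up the slope, friction acts down-slope at its limit: f = μ_s N.
P is parallel to the surface, so N = m g cos θ = 1530 N.
Along the incline: P = m g sin θ + μ_s N = 587 + 0.35×1530 = 1120 N.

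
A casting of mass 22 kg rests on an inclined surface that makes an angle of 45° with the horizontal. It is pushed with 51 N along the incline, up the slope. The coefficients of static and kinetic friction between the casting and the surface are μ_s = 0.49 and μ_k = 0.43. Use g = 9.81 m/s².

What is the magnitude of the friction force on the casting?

f ≈ 65.6 N (up the incline)

Normal force: N = m g cos θ = 22 × 9.81 × cos 45° = 152.6 N.
Parallel to the incline, ΣF = 0 gives f = m g sin θ − P = 152.6 − 51 = 101.6 N (up-slope positive).
Static friction can supply at most μ_s N = 74.78 N.
|101.6| exceeds 74.78 N, so the casting slips down-slope; friction is kinetic, f = μ_k N = 0.43×152.6 = 65.6 N.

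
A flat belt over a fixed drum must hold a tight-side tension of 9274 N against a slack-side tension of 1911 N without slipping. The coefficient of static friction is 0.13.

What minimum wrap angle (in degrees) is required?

β_min ≈ 696°

T₂/T₁ = e^{μβ} → β = ln(T₂/T₁)/μ.
β = ln(9274/1911)/0.13 = 1.58/0.13 = 12.15 rad.
In degrees: β = 12.15 × 180/π = 696°.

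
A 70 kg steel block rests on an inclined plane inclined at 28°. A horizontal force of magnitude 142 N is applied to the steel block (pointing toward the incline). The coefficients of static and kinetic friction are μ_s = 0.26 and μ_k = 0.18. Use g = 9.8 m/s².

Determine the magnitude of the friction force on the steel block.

f ≈ 121 N (up the incline)

The horizontal push has a component P sin θ into the surface, so N = m g cos θ + P sin θ = 605.7 + 66.66 = 672.4 N.
Along the incline, the net driving force (taking up-slope positive) is P cos θ − m g sin θ = 125.4 − 322.1 = -196.7 N, so equilibrium requires friction f = 196.7 N (up-slope).
Maximum static friction: μ_s N = 0.26 × 672.4 = 174.8 N.
The required 196.7 N exceeds the static limit, so the steel block slides down-slope and f = μ_k N = 0.18×672.4 = 121 N.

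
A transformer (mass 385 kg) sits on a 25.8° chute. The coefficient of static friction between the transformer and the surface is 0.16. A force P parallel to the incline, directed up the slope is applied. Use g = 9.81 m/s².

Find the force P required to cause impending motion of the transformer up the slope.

P ≈ 2190 N

At impending motion up the slope, friction acts down-slope at its limit: f = μ_s N.
P is parallel to the surface, so N = m g cos θ = 3400 N.
Along the incline: P = m g sin θ + μ_s N = 1640 + 0.16×3400 = 2190 N.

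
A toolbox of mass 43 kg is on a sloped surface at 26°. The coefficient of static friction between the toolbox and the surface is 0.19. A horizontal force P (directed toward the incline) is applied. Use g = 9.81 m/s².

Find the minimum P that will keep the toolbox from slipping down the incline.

P_min ≈ 115 N

The toolbox tends to slide down (tan θ > μ_s), so at the point of impending slip friction acts up-slope at its limit: f = μ_s N.
Perpendicular to the incline: N = m g cos θ + P sin θ.
Along the incline: P cos θ + μ_s N = m g sin θ, i.e. P cos θ + μ_s (m g cos θ + P sin θ) = m g sin θ.
Solving, P (cos θ + μ_s sin θ) = m g (sin θ − μ_s cos θ), so P = 422×0.2676/0.9821 = 115 N.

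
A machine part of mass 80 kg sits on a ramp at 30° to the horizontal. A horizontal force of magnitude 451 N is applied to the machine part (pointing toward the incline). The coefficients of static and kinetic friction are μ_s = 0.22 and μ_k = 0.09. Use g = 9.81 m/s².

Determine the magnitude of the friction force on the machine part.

The horizontal push has a component P sin θ into the surface, so N = m g cos θ + P sin θ = 679.7 + 225.5 = 905.2 N.
Along the incline, the net driving force (taking up-slope positive) is P cos θ − m g sin θ = 390.6 − 392.4 = -1.823 N, so equilibrium requires friction f = 1.823 N (up-slope).
Maximum static friction: μ_s N = 0.22 × 905.2 = 199.1 N.
Since 1.823 N is within the 199.1 N limit, the machine part stays put and friction is exactly 1.82 N.

f ≈ 1.82 N (up the incline)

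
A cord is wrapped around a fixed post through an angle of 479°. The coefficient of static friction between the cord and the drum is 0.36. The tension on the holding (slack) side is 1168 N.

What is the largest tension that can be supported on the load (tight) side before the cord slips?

At impending slip the capstan equation gives T₂/T₁ = e^{μβ} with β in radians.
β = 479° × π/180 = 8.36 rad.
e^{μβ} = e^{0.36×8.36} = 20.28.
T₂ = T₁ · e^{μβ} = 1168 × 20.28 = 23700 N.

T_max ≈ 23700 N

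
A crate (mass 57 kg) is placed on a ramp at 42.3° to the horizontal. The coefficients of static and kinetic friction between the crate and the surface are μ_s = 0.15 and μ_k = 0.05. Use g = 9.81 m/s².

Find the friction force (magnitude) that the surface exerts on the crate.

The normal reaction is N = m g cos θ = 413.6 N.
Along the slope the weight component is m g sin θ = 376.3 N; friction must supply exactly this, acting up-slope.
The static-friction ceiling is μ_s N = 0.15 × 413.6 = 62.04 N.
|376.3| exceeds 62.04 N, so the crate slips down-slope; friction is kinetic, f = μ_k N = 0.05×413.6 = 20.7 N.

f ≈ 20.7 N (up the incline)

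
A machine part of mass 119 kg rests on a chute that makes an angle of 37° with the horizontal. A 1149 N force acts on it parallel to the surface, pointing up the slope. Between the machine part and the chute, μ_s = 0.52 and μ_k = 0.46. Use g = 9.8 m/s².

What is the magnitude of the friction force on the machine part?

Normal force: N = m g cos θ = 119 × 9.8 × cos 37° = 931.4 N.
The friction needed for equilibrium is m g sin θ − P = 701.8 − 1149 = -447.2 N, measured positive up-slope.
Maximum static friction available: μ_s N = 0.52 × 931.4 = 484.3 N.
Since |-447.2| ≤ 484.3 N, the machine part remains in static equilibrium and friction takes exactly the required value.

f ≈ 447 N (down the incline)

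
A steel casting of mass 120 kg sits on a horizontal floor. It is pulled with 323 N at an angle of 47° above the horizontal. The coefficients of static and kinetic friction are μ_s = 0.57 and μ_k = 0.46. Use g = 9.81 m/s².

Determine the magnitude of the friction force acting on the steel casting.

f ≈ 220 N

N = m g − P sin α = 1177 − 323×sin 47° = 941 N.
The horizontal driving force is P cos α = 220.3 N, so equilibrium needs friction f = 220.3 N.
The static-friction limit is μ_s N = 536.4 N.
Since 220.3 N does not exceed the limit, the steel casting stays at rest and f = 220 N.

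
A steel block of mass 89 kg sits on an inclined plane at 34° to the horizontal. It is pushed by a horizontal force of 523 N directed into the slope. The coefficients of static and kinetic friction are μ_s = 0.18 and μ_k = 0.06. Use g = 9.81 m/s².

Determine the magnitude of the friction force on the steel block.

Resolve perpendicular to the incline: N = m g cos θ + P sin θ = 89×9.81×cos 34° + 523×sin 34° = 1016 N.
Along the incline, the net driving force (taking up-slope positive) is P cos θ − m g sin θ = 433.6 − 488.2 = -54.64 N, so equilibrium requires friction f = 54.64 N (up-slope).
Maximum static friction: μ_s N = 0.18 × 1016 = 182.9 N.
Since 54.64 N is within the 182.9 N limit, the steel block stays put and friction is exactly 54.6 N.

f ≈ 54.6 N (up the incline)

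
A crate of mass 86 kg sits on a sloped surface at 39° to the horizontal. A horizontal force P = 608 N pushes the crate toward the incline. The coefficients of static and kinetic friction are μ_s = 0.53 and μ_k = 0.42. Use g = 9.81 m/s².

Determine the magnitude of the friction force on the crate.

Normal direction: N = m g cos θ + P sin θ = 1038 N.
Along the incline, the net driving force (taking up-slope positive) is P cos θ − m g sin θ = 472.5 − 530.9 = -58.43 N, so equilibrium requires friction f = 58.43 N (up-slope).
Maximum static friction: μ_s N = 0.53 × 1038 = 550.3 N.
Since 58.43 N is within the 550.3 N limit, the crate stays put and friction is exactly 58.4 N.

f ≈ 58.4 N (up the incline)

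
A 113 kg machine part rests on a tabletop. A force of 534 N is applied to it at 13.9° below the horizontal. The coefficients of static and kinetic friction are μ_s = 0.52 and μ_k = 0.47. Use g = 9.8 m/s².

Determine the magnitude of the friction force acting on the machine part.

N = m g + P sin α = 1107 + 534×sin 13.9° = 1236 N.
For equilibrium, f = P cos α = 534×cos 13.9° = 518.4 N.
μ_s N = 0.52 × 1236 = 642.6 N.
Since 518.4 N does not exceed the limit, the machine part stays at rest and f = 518 N.

f ≈ 518 N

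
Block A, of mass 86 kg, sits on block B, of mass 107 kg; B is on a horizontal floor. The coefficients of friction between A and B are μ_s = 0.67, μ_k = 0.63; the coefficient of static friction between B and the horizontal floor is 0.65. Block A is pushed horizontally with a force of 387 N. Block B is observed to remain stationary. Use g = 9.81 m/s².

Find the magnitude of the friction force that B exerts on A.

f ≈ 387 N

The normal force B exerts on A is simply A's weight, N₁ = 843.7 N.
Maximum static friction on A from B: μ_s N₁ = 0.67×843.7 = 565.3 N.
Since P = 387 N ≤ 565.3 N, A does not slip on B; friction on A equals P = 387 N.
By Newton's third law B feels 387 N forward from A. With B stationary, the floor's static friction on B balances it: f₂ = 387 N (well within μ_s(m_A+m_B)g = 1231 N).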